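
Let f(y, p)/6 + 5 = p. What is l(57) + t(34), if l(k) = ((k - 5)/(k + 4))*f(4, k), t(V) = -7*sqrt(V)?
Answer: 16224/61 - 7*sqrt(34) ≈ 225.15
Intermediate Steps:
f(y, p) = -30 + 6*p
l(k) = (-30 + 6*k)*(-5 + k)/(4 + k) (l(k) = ((k - 5)/(k + 4))*(-30 + 6*k) = ((-5 + k)/(4 + k))*(-30 + 6*k) = (-30 + 6*k)*(-5 + k)/(4 + k))
l(57) + t(34) = 6*(-5 + 57)**2/(4 + 57) - 7*sqrt(34) = 6*52**2/61 - 7*sqrt(34) = 6*2704*(1/61) - 7*sqrt(34) = 16224/61 - 7*sqrt(34)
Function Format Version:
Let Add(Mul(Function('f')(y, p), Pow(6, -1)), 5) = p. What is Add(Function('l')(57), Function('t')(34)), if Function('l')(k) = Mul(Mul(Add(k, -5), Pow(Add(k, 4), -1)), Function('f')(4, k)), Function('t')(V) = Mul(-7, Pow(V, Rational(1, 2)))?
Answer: Add(Rational(16224, 61), Mul(-7, Pow(34, Rational(1, 2)))) ≈ 225.15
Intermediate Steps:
Function('f')(y, p) = Add(-30, Mul(6, p))
Function('l')(k) = Mul(Pow(Add(4, k), -1), Add(-30, Mul(6, k)), Add(-5, k)) (Function('l')(k) = Mul(Mul(Add(k, -5), Pow(Add(k, 4), -1)), Add(-30, Mul(6, k))) = Mul(Mul(Add(-5, k), Pow(Add(4, k), -1)), Add(-30, Mul(6, k))) = Mul(Mul(Pow(Add(4, k), -1), Add(-5, k)), Add(-30, Mul(6, k))) = Mul(Pow(Add(4, k), -1), Add(-30, Mul(6, k)), Add(-5, k)))
Add(Function('l')(57), Function('t')(34)) = Add(Mul(6, Pow(Add(-5, 57), 2), Pow(Add(4, 57), -1)), Mul(-7, Pow(34, Rational(1, 2)))) = Add(Mul(6, Pow(52, 2), Pow(61, -1)), Mul(-7, Pow(34, Rational(1, 2)))) = Add(Mul(6, 2704, Rational(1, 61)), Mul(-7, Pow(34, Rational(1, 2)))) = Add(Rational(16224, 61), Mul(-7, Pow(34, Rational(1, 2))))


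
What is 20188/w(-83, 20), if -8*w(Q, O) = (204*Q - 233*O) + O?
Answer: 40376/5393 ≈ 7.4867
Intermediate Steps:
w(Q, O) = 29*O - 51*Q/2 (w(Q, O) = -((204*Q - 233*O) + O)/8 = -((-233*O + 204*Q) + O)/8 = -(-232*O + 204*Q)/8 = 29*O - 51*Q/2)
20188/w(-83, 20) = 20188/(29*20 - 51/2*(-83)) = 20188/(580 + 4233/2) = 20188/(5393/2) = 20188*(2/5393) = 40376/5393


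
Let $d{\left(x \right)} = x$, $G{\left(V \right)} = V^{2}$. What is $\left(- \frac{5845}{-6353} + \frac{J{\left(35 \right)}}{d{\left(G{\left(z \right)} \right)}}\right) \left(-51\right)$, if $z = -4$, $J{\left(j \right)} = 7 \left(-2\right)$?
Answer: $- \frac{116739}{50824} \approx -2.2969$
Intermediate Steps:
$J{\left(j \right)} = -14$
$\left(- \frac{5845}{-6353} + \frac{J{\left(35 \right)}}{d{\left(G{\left(z \right)} \right)}}\right) \left(-51\right) = \left(- \frac{5845}{-6353} - \frac{14}{\left(-4\right)^{2}}\right) \left(-51\right) = \left(\left(-5845\right) \left(- \frac{1}{6353}\right) - \frac{14}{16}\right) \left(-51\right) = \left(\frac{5845}{6353} - \frac{7}{8}\right) \left(-51\right) = \frac{2289}{50824} \left(-51\right) = - \frac{116739}{50824}$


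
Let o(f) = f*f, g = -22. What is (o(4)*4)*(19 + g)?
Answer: -192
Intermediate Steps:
o(f) = f**2
(o(4)*4)*(19 + g) = (4**2*4)*(19 - 22) = (16*4)*(-3) = 64*(-3) = -192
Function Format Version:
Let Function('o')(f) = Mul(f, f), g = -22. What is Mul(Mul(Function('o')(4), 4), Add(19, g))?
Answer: -192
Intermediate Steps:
Function('o')(f) = Pow(f, 2)
Mul(Mul(Function('o')(4), 4), Add(19, g)) = Mul(Mul(Pow(4, 2), 4), Add(19, -22)) = Mul(Mul(16, 4), -3) = Mul(64, -3) = -192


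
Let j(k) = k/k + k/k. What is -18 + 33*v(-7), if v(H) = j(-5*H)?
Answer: 48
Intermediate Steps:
j(k) = 2 (j(k) = 1 + 1 = 2)
v(H) = 2
-18 + 33*v(-7) = -18 + 33*2 = -18 + 66 = 48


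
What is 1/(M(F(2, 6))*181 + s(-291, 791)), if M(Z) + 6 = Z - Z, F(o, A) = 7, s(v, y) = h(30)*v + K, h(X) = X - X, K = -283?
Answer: -1/1369 ≈ -0.00073046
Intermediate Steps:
h(X) = 0
s(v, y) = -283 (s(v, y) = 0*v - 283 = 0 - 283 = -283)
M(Z) = -6 (M(Z) = -6 + (Z - Z) = -6 + 0 = -6)
1/(M(F(2, 6))*181 + s(-291, 791)) = 1/(-6*181 - 283) = 1/(-1086 - 283) = 1/(-1369) = -1/1369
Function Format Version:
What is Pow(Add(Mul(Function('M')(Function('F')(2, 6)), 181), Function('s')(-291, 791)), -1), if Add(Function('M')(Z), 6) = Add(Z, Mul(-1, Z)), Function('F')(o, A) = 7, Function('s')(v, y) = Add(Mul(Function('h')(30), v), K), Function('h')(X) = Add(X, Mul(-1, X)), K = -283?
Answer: Rational(-1, 1369) ≈ -0.00073046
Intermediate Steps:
Function('h')(X) = 0
Function('s')(v, y) = -283 (Function('s')(v, y) = Add(Mul(0, v), -283) = Add(0, -283) = -283)
Function('M')(Z) = -6 (Function('M')(Z) = Add(-6, Add(Z, Mul(-1, Z))) = Add(-6, 0) = -6)
Pow(Add(Mul(Function('M')(Function('F')(2, 6)), 181), Function('s')(-291, 791)), -1) = Pow(Add(Mul(-6, 181), -283), -1) = Pow(Add(-1086, -283), -1) = Pow(-1369, -1) = Rational(-1, 1369)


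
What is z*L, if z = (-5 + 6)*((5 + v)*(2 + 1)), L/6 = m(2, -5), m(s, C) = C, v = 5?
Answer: -900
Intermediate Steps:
L = -30 (L = 6*(-5) = -30)
z = 30 (z = (-5 + 6)*((5 + 5)*(2 + 1)) = 1*(10*3) = 1*30 = 30)
z*L = 30*(-30) = -900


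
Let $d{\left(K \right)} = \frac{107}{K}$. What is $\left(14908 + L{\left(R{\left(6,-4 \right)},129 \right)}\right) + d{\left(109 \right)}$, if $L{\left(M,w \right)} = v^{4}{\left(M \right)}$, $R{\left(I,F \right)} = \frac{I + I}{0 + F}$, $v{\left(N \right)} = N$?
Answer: $\frac{1633908}{109} \approx 14990.0$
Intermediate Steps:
$R{\left(I,F \right)} = \frac{2 I}{F}$
$L{\left(M,w \right)} = M^{4}$
$\left(14908 + L{\left(R{\left(6,-4 \right)},129 \right)}\right) + d{\left(109 \right)} = \left(14908 + \left(2 \cdot 6 \frac{1}{-4}\right)^{4}\right) + \frac{107}{109} = \left(14908 + \left(2 \cdot 6 \left(- \frac{1}{4}\right)\right)^{4}\right) + 107 \cdot \frac{1}{109} = \left(14908 + \left(-3\right)^{4}\right) + \frac{107}{109} = \left(14908 + 81\right) + \frac{107}{109} = 14989 + \frac{107}{109} = \frac{1633908}{109}$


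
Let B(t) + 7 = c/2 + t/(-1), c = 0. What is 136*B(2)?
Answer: -1224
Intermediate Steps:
B(t) = -7 - t (B(t) = -7 + (0/2 + t/(-1)) = -7 + (0*(½) + t*(-1)) = -7 + (0 - t) = -7 - t)
136*B(2) = 136*(-7 - 1*2) = 136*(-7 - 2) = 136*(-9) = -1224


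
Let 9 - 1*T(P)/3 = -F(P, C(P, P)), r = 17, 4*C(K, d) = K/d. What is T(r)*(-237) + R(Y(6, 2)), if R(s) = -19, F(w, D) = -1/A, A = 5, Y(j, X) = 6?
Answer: -31379/5 ≈ -6275.8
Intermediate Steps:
C(K, d) = K/(4*d) (C(K, d) = (K/d)/4 = K/(4*d))
F(w, D) = -1/5
T(P) = 132/5 (T(P) = 27 - (-3)*(-1)/5 = 27 - 3*1/5 = 27 - 3/5 = 132/5)
T(r)*(-237) + R(Y(6, 2)) = (132/5)*(-237) - 19 = -31284/5 - 19 = -31379/5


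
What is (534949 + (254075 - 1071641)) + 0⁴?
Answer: -282617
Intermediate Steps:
(534949 + (254075 - 1071641)) + 0⁴ = (534949 - 817566) + 0 = -282617 + 0 = -282617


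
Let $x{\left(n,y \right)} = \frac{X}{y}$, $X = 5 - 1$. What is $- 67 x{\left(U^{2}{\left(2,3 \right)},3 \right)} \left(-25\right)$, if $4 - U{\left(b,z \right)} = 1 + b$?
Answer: $\frac{6700}{3} \approx 2233.3$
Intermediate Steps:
$X = 4$ ($X = 5 - 1 = 4$)
$U{\left(b,z \right)} = 3 - b$ ($U{\left(b,z \right)} = 4 - \left(1 + b\right) = 3 - b$)
$x{\left(n,y \right)} = \frac{4}{y}$
$- 67 x{\left(U^{2}{\left(2,3 \right)},3 \right)} \left(-25\right) = - 67 \cdot \frac{4}{3} \left(-25\right) = - 67 \cdot 4 \cdot \frac{1}{3} \left(-25\right) = \left(-67\right) \frac{4}{3} \left(-25\right) = \left(- \frac{268}{3}\right) \left(-25\right) = \frac{6700}{3}$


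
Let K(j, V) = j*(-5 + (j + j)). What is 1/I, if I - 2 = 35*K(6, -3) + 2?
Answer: 1/1474 ≈ 0.00067843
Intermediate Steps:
K(j, V) = j*(-5 + 2*j)
I = 1474 (I = 2 + (35*(6*(-5 + 2*6)) + 2) = 2 + (35*(6*(-5 + 12)) + 2) = 2 + (35*(6*7) + 2) = 2 + (35*42 + 2) = 2 + (1470 + 2) = 2 + 1472 = 1474)
1/I = 1/1474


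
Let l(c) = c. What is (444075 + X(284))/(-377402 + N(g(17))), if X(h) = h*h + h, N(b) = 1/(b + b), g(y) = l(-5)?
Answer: -1750050/1258007 ≈ -1.3911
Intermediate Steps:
g(y) = -5
N(b) = 1/(2*b)
X(h) = h + h² (X(h) = h² + h = h + h²)
(444075 + X(284))/(-377402 + N(g(17))) = (444075 + 284*(1 + 284))/(-377402 + (½)/(-5)) = (444075 + 284*285)/(-377402 + (½)*(-⅕)) = (444075 + 80940)/(-377402 - ⅒) = 525015/(-3774021/10) = 525015*(-10/3774021) = -1750050/1258007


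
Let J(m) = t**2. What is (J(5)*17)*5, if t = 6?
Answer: 3060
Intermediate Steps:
J(m) = 36 (J(m) = 6**2 = 36)
(J(5)*17)*5 = (36*17)*5 = 612*5 = 3060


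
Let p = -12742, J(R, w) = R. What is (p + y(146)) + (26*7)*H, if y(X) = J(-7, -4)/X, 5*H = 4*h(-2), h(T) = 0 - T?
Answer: -9089119/730 ≈ -12451.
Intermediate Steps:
h(T) = -T
H = 8/5 (H = (4*(-1*(-2)))/5 = (4*2)/5 = (1/5)*8 = 8/5 ≈ 1.6000)
y(X) = -7/X
(p + y(146)) + (26*7)*H = (-12742 - 7/146) + (26*7)*(8/5) = (-12742 - 7*1/146) + 182*(8/5) = (-12742 - 7/146) + 1456/5 = -1860339/146 + 1456/5 = -9089119/730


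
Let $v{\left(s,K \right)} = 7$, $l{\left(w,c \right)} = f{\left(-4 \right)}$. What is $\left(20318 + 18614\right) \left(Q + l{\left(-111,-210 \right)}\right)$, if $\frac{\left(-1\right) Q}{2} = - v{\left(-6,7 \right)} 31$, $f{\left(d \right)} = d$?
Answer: $16740760$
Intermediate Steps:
$l{\left(w,c \right)} = -4$
$Q = 434$ ($Q = - 2 \left(-1\right) 7 \cdot 31 = - 2 \left(\left(-7\right) 31\right) = \left(-2\right) \left(-217\right) = 434$)
$\left(20318 + 18614\right) \left(Q + l{\left(-111,-210 \right)}\right) = \left(20318 + 18614\right) \left(434 - 4\right) = 38932 \cdot 430 = 16740760$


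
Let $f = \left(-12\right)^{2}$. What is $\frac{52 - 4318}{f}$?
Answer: $- \frac{237}{8} \approx -29.625$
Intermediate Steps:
$f = 144$
$\frac{52 - 4318}{f} = \frac{52 - 4318}{144} = \left(-4266\right) \frac{1}{144} = - \frac{237}{8}$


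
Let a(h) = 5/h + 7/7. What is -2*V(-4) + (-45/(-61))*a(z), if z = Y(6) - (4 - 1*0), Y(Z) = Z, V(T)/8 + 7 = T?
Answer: 21787/122 ≈ 178.58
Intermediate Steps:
V(T) = -56 + 8*T
z = 2 (z = 6 - (4 - 1*0) = 6 - (4 + 0) = 6 - 1*4 = 6 - 4 = 2)
a(h) = 1 + 5/h (a(h) = 5/h + 7*(1/7) = 5/h + 1 = 1 + 5/h)
-2*V(-4) + (-45/(-61))*a(z) = -2*(-56 + 8*(-4)) + (-45/(-61))*((5 + 2)/2) = -2*(-56 - 32) + (-45*(-1/61))*((1/2)*7) = -2*(-88) + (45/61)*(7/2) = 176 + 315/122 = 21787/122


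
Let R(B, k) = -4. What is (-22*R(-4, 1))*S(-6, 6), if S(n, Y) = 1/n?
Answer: -44/3 ≈ -14.667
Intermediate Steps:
(-22*R(-4, 1))*S(-6, 6) = -22*(-4)/(-6) = 88*(-⅙) = -44/3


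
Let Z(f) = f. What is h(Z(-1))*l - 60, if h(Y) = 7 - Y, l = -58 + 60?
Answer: -44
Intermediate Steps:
l = 2
h(Z(-1))*l - 60 = (7 - 1*(-1))*2 - 60 = (7 + 1)*2 - 60 = 8*2 - 60 = 16 - 60 = -44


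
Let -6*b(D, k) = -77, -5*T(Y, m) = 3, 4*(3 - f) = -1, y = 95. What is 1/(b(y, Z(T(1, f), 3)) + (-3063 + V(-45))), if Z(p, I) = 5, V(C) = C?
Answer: -6/18571 ≈ -0.00032308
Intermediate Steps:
f = 13/4 (f = 3 - ¼*(-1) = 3 + ¼ = 13/4 ≈ 3.2500)
T(Y, m) = -⅗ (T(Y, m) = -⅕*3 = -⅗)
b(D, k) = 77/6 (b(D, k) = -⅙*(-77) = 77/6)
1/(b(y, Z(T(1, f), 3)) + (-3063 + V(-45))) = 1/(77/6 + (-3063 - 45)) = 1/(77/6 - 3108) = 1/(-18571/6) = -6/18571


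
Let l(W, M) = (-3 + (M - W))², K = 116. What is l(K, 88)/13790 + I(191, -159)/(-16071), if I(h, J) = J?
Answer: 5878947/73873030 ≈ 0.079582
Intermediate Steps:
l(W, M) = (-3 + M - W)²
l(K, 88)/13790 + I(191, -159)/(-16071) = (3 + 116 - 1*88)²/13790 - 159/(-16071) = (3 + 116 - 88)²*(1/13790) - 159*(-1/16071) = 31²*(1/13790) + 53/5357 = 961*(1/13790) + 53/5357 = 961/13790 + 53/5357 = 5878947/73873030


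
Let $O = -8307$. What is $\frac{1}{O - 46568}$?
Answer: $- \frac{1}{54875} \approx -1.8223 \cdot 10^{-5}$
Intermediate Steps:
$\frac{1}{O - 46568} = \frac{1}{-8307 - 46568} = \frac{1}{-54875} = - \frac{1}{54875}$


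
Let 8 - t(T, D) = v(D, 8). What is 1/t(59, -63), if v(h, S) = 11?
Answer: -1/3 ≈ -0.33333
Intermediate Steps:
t(T, D) = -3 (t(T, D) = 8 - 1*11 = 8 - 11 = -3)
1/t(59, -63) = 1/(-3) = -1/3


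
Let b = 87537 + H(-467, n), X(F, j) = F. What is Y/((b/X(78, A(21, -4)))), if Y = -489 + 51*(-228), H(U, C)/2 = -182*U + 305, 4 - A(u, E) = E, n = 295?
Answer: -315042/86045 ≈ -3.6614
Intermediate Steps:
A(u, E) = 4 - E
H(U, C) = 610 - 364*U (H(U, C) = 2*(-182*U + 305) = 2*(305 - 182*U) = 610 - 364*U)
Y = -12117 (Y = -489 - 11628 = -12117)
b = 258135 (b = 87537 + (610 - 364*(-467)) = 87537 + (610 + 169988) = 87537 + 170598 = 258135)
Y/((b/X(78, A(21, -4)))) = -12117/(258135/78) = -12117/(258135*(1/78)) = -12117/86045/26 = -12117*26/86045 = -315042/86045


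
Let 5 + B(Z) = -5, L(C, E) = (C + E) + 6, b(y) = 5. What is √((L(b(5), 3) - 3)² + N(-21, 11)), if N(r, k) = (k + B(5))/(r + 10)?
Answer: √14630/11 ≈ 10.996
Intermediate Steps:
L(C, E) = 6 + C + E
B(Z) = -10 (B(Z) = -5 - 5 = -10)
N(r, k) = (-10 + k)/(10 + r) (N(r, k) = (k - 10)/(r + 10) = (-10 + k)/(10 + r))
√((L(b(5), 3) - 3)² + N(-21, 11)) = √(((6 + 5 + 3) - 3)² + (-10 + 11)/(10 - 21)) = √((14 - 3)² + 1/(-11)) = √(11² - 1/11*1) = √(121 - 1/11) = √(1330/11) = √14630/11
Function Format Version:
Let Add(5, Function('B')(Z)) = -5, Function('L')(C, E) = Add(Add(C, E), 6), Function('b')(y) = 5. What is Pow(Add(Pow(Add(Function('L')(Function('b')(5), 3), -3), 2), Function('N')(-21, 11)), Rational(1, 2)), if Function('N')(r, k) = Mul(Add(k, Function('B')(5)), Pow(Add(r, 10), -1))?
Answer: Mul(Rational(1, 11), Pow(14630, Rational(1, 2))) ≈ 10.996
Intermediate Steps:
Function('L')(C, E) = Add(6, C, E)
Function('B')(Z) = -10 (Function('B')(Z) = Add(-5, -5) = -10)
Function('N')(r, k) = Mul(Pow(Add(10, r), -1), Add(-10, k)) (Function('N')(r, k) = Mul(Add(k, -10), Pow(Add(r, 10), -1)) = Mul(Add(-10, k), Pow(Add(10, r), -1)) = Mul(Pow(Add(10, r), -1), Add(-10, k)))
Pow(Add(Pow(Add(Function('L')(Function('b')(5), 3), -3), 2), Function('N')(-21, 11)), Rational(1, 2)) = Pow(Add(Pow(Add(Add(6, 5, 3), -3), 2), Mul(Pow(Add(10, -21), -1), Add(-10, 11))), Rational(1, 2)) = Pow(Add(Pow(Add(14, -3), 2), Mul(Pow(-11, -1), 1)), Rational(1, 2)) = Pow(Add(Pow(11, 2), Mul(Rational(-1, 11), 1)), Rational(1, 2)) = Pow(Add(121, Rational(-1, 11)), Rational(1, 2)) = Pow(Rational(1330, 11), Rational(1, 2)) = Mul(Rational(1, 11), Pow(14630, Rational(1, 2)))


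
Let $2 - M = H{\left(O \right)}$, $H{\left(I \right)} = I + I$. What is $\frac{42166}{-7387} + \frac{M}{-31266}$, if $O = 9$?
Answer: $- \frac{659121982}{115480971} \approx -5.7076$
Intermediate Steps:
$H{\left(I \right)} = 2 I$
$M = -16$ ($M = 2 - 2 \cdot 9 = 2 - 18 = -16$)
$\frac{42166}{-7387} + \frac{M}{-31266} = \frac{42166}{-7387} - \frac{16}{-31266} = 42166 \left(- \frac{1}{7387}\right) - - \frac{8}{15633} = - \frac{42166}{7387} + \frac{8}{15633} = - \frac{659121982}{115480971}$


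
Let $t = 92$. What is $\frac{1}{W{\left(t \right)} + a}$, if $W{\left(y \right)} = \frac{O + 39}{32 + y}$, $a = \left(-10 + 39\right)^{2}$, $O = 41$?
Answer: $\frac{31}{26091} \approx 0.0011881$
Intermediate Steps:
$a = 841$ ($a = 29^{2} = 841$)
$W{\left(y \right)} = \frac{80}{32 + y}$ ($W{\left(y \right)} = \frac{41 + 39}{32 + y} = \frac{80}{32 + y}$)
$\frac{1}{W{\left(t \right)} + a} = \frac{1}{\frac{80}{32 + 92} + 841} = \frac{1}{\frac{80}{124} + 841} = \frac{1}{80 \cdot \frac{1}{124} + 841} = \frac{1}{\frac{20}{31} + 841} = \frac{1}{\frac{26091}{31}} = \frac{31}{26091}$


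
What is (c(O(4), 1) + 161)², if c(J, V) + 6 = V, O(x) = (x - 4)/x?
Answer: 24336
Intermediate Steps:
O(x) = (-4 + x)/x
c(J, V) = -6 + V
(c(O(4), 1) + 161)² = ((-6 + 1) + 161)² = (-5 + 161)² = 156² = 24336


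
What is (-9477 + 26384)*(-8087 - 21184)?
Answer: -494884797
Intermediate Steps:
(-9477 + 26384)*(-8087 - 21184) = 16907*(-29271) = -494884797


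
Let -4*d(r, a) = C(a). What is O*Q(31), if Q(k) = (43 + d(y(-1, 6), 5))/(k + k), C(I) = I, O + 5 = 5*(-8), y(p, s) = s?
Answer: -7515/248 ≈ -30.302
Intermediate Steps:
O = -45 (O = -5 + 5*(-8) = -5 - 40 = -45)
d(r, a) = -a/4
Q(k) = 167/(8*k) (Q(k) = (43 - ¼*5)/(k + k) = (43 - 5/4)/((2*k)) = 167*(1/(2*k))/4 = 167/(8*k))
O*Q(31) = -7515/(8*31) = -45*167/248 = -7515/248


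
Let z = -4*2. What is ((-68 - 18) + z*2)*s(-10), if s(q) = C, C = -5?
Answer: 510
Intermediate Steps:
s(q) = -5
z = -8
((-68 - 18) + z*2)*s(-10) = ((-68 - 18) - 8*2)*(-5) = (-86 - 16)*(-5) = -102*(-5) = 510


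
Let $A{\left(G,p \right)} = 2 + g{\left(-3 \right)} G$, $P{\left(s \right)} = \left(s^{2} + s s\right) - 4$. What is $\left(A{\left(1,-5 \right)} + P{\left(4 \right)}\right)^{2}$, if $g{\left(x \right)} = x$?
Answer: $729$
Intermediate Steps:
$P{\left(s \right)} = -4 + 2 s^{2}$ ($P{\left(s \right)} = \left(s^{2} + s^{2}\right) - 4 = 2 s^{2} - 4 = -4 + 2 s^{2}$)
$A{\left(G,p \right)} = 2 - 3 G$
$\left(A{\left(1,-5 \right)} + P{\left(4 \right)}\right)^{2} = \left(\left(2 - 3\right) - \left(4 - 2 \cdot 4^{2}\right)\right)^{2} = \left(\left(2 - 3\right) + \left(-4 + 2 \cdot 16\right)\right)^{2} = \left(-1 + \left(-4 + 32\right)\right)^{2} = \left(-1 + 28\right)^{2} = 27^{2} = 729$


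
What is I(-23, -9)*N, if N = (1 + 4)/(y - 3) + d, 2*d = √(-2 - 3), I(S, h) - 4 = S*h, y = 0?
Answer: -1055/3 + 211*I*√5/2 ≈ -351.67 + 235.91*I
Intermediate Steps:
I(S, h) = 4 + S*h
d = I*√5/2 (d = √(-2 - 3)/2 = √(-5)/2 = (I*√5)/2 = I*√5/2 ≈ 1.118*I)
N = -5/3 + I*√5/2 (N = (1 + 4)/(0 - 3) + I*√5/2 = 5/(-3) + I*√5/2 = 5*(-⅓) + I*√5/2 = -5/3 + I*√5/2 ≈ -1.6667 + 1.118*I)
I(-23, -9)*N = (4 - 23*(-9))*(-5/3 + I*√5/2) = (4 + 207)*(-5/3 + I*√5/2) = 211*(-5/3 + I*√5/2) = -1055/3 + 211*I*√5/2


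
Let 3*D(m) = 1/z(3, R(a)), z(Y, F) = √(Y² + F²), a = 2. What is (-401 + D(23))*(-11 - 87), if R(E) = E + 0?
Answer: 39298 - 98*√13/39 ≈ 39289.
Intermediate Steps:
R(E) = E
z(Y, F) = √(F² + Y²)
D(m) = √13/39 (D(m) = 1/(3*(√(2² + 3²))) = 1/(3*(√(4 + 9))) = 1/(3*(√13)) = (√13/13)/3 = √13/39)
(-401 + D(23))*(-11 - 87) = (-401 + √13/39)*(-11 - 87) = (-401 + √13/39)*(-98) = 39298 - 98*√13/39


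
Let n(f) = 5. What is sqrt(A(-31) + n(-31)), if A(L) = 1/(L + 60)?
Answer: sqrt(4234)/29 ≈ 2.2438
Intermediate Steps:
A(L) = 1/(60 + L)
sqrt(A(-31) + n(-31)) = sqrt(1/(60 - 31) + 5) = sqrt(1/29 + 5) = sqrt(146/29) = sqrt(4234)/29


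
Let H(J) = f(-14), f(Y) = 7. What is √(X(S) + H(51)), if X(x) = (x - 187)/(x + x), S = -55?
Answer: √230/5 ≈ 3.0331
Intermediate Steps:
H(J) = 7
X(x) = (-187 + x)/(2*x) (X(x) = (-187 + x)/((2*x)) = (-187 + x)*(1/(2*x)) = (-187 + x)/(2*x))
√(X(S) + H(51)) = √((½)*(-187 - 55)/(-55) + 7) = √((½)*(-1/55)*(-242) + 7) = √(11/5 + 7) = √(46/5) = √230/5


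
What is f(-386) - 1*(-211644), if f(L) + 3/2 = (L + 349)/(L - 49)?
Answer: 184129049/870 ≈ 2.1164e+5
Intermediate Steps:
f(L) = -3/2 + (349 + L)/(-49 + L) (f(L) = -3/2 + (L + 349)/(L - 49) = -3/2 + (349 + L)/(-49 + L))
f(-386) - 1*(-211644) = (845 - 1*(-386))/(2*(-49 - 386)) - 1*(-211644) = (1/2)*(845 + 386)/(-435) + 211644 = (1/2)*(-1/435)*1231 + 211644 = -1231/870 + 211644 = 184129049/870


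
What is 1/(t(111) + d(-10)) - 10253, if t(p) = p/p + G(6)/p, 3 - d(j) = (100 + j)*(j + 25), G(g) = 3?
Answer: -510609690/49801 ≈ -10253.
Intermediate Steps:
d(j) = 3 - (25 + j)*(100 + j) (d(j) = 3 - (100 + j)*(j + 25) = 3 - (100 + j)*(25 + j) = 3 - (25 + j)*(100 + j))
t(p) = 1 + 3/p (t(p) = p/p + 3/p = 1 + 3/p)
1/(t(111) + d(-10)) - 10253 = 1/((3 + 111)/111 + (-2497 - 1*(-10)**2 - 125*(-10))) - 10253 = 1/((1/111)*114 + (-2497 - 1*100 + 1250)) - 10253 = 1/(38/37 + (-2497 - 100 + 1250)) - 10253 = 1/(38/37 - 1347) - 10253 = 1/(-49801/37) - 10253 = -37/49801 - 10253 = -510609690/49801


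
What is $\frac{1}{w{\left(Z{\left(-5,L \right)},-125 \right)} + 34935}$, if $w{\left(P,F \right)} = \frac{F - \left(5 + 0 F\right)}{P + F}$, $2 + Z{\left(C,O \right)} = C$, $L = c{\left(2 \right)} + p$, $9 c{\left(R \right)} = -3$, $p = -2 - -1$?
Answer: $\frac{66}{2305775} \approx 2.8624 \cdot 10^{-5}$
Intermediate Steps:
$p = -1$ ($p = -2 + 1 = -1$)
$c{\left(R \right)} = - \frac{1}{3}$ ($c{\left(R \right)} = \frac{1}{9} \left(-3\right) = - \frac{1}{3}$)
$L = - \frac{4}{3}$ ($L = - \frac{1}{3} - 1 = - \frac{4}{3} \approx -1.3333$)
$Z{\left(C,O \right)} = -2 + C$
$w{\left(P,F \right)} = \frac{-5 + F}{F + P}$ ($w{\left(P,F \right)} = \frac{F + \left(-5 + 0\right)}{F + P} = \frac{F - 5}{F + P} = \frac{-5 + F}{F + P}$)
$\frac{1}{w{\left(Z{\left(-5,L \right)},-125 \right)} + 34935} = \frac{1}{\frac{-5 - 125}{-125 - 7} + 34935} = \frac{1}{\frac{1}{-125 - 7} \left(-130\right) + 34935} = \frac{1}{\frac{1}{-132} \left(-130\right) + 34935} = \frac{1}{\left(- \frac{1}{132}\right) \left(-130\right) + 34935} = \frac{1}{\frac{65}{66} + 34935} = \frac{1}{\frac{2305775}{66}} = \frac{66}{2305775}$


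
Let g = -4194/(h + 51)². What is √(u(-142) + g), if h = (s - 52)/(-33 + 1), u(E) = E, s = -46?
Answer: I*√107321614/865 ≈ 11.976*I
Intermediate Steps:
h = 49/16 (h = (-46 - 52)/(-33 + 1) = -98/(-32) = -98*(-1/32) = 49/16 ≈ 3.0625)
g = -1073664/748225 (g = -4194/(49/16 + 51)² = -4194/((865/16)²) = -4194/748225/256 = -4194*256/748225 = -1073664/748225 ≈ -1.4349)
√(u(-142) + g) = √(-142 - 1073664/748225) = √(-107321614/748225) = I*√107321614/865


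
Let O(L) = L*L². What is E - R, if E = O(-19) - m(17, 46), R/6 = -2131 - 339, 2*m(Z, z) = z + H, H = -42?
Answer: 7959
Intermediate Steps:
O(L) = L³
m(Z, z) = -21 + z/2 (m(Z, z) = (z - 42)/2 = (-42 + z)/2 = -21 + z/2)
R = -14820 (R = 6*(-2131 - 339) = 6*(-2470) = -14820)
E = -6861 (E = (-19)³ - (-21 + (½)*46) = -6859 - (-21 + 23) = -6859 - 1*2 = -6859 - 2 = -6861)
E - R = -6861 - 1*(-14820) = -6861 + 14820 = 7959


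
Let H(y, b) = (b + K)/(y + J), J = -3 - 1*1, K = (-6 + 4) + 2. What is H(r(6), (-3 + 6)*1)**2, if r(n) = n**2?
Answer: 9/1024 ≈ 0.0087891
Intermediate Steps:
K = 0 (K = -2 + 2 = 0)
J = -4 (J = -3 - 1 = -4)
H(y, b) = b/(-4 + y) (H(y, b) = (b + 0)/(y - 4) = b/(-4 + y))
H(r(6), (-3 + 6)*1)**2 = (((-3 + 6)*1)/(-4 + 6**2))**2 = ((3*1)/(-4 + 36))**2 = (3/32)**2 = 9/1024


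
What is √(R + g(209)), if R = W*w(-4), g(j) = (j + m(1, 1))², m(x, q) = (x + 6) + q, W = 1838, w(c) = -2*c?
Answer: √61793 ≈ 248.58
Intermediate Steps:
m(x, q) = 6 + q + x (m(x, q) = (6 + x) + q = 6 + q + x)
g(j) = (8 + j)² (g(j) = (j + (6 + 1 + 1))² = (j + 8)² = (8 + j)²)
R = 14704 (R = 1838*(-2*(-4)) = 1838*8 = 14704)
√(R + g(209)) = √(14704 + (8 + 209)²) = √(14704 + 217²) = √(14704 + 47089) = √61793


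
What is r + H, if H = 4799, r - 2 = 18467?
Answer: 23268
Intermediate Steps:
r = 18469 (r = 2 + 18467 = 18469)
r + H = 18469 + 4799 = 23268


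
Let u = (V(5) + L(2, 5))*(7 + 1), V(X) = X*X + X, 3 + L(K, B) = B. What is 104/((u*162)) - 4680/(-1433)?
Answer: 24279749/7428672 ≈ 3.2684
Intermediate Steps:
L(K, B) = -3 + B
V(X) = X + X² (V(X) = X² + X = X + X²)
u = 256 (u = (5*(1 + 5) + (-3 + 5))*(7 + 1) = (5*6 + 2)*8 = (30 + 2)*8 = 32*8 = 256)
104/((u*162)) - 4680/(-1433) = 104/((256*162)) - 4680/(-1433) = 104/41472 - 4680*(-1/1433) = 104*(1/41472) + 4680/1433 = 13/5184 + 4680/1433 = 24279749/7428672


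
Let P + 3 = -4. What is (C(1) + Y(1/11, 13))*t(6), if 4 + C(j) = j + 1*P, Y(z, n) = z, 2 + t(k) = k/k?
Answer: 109/11 ≈ 9.9091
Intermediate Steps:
P = -7 (P = -3 - 4 = -7)
t(k) = -1 (t(k) = -2 + k/k = -2 + 1 = -1)
C(j) = -11 + j (C(j) = -4 + (j + 1*(-7)) = -4 + (j - 7) = -4 + (-7 + j) = -11 + j)
(C(1) + Y(1/11, 13))*t(6) = ((-11 + 1) + 1/11)*(-1) = (-10 + 1/11)*(-1) = -109/11*(-1) = 109/11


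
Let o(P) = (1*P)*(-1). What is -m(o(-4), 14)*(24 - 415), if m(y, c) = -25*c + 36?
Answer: -122774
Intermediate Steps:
o(P) = -P (o(P) = P*(-1) = -P)
m(y, c) = 36 - 25*c
-m(o(-4), 14)*(24 - 415) = -(36 - 25*14)*(24 - 415) = -(36 - 350)*(-391) = -(-314)*(-391) = -1*122774 = -122774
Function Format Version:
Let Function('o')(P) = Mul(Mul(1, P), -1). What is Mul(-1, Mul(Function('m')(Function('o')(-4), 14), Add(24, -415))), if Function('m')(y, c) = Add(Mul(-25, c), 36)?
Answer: -122774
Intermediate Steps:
Function('o')(P) = Mul(-1, P) (Function('o')(P) = Mul(P, -1) = Mul(-1, P))
Function('m')(y, c) = Add(36, Mul(-25, c))
Mul(-1, Mul(Function('m')(Function('o')(-4), 14), Add(24, -415))) = Mul(-1, Mul(Add(36, Mul(-25, 14)), Add(24, -415))) = Mul(-1, Mul(Add(36, -350), -391)) = Mul(-1, Mul(-314, -391)) = Mul(-1, 122774) = -122774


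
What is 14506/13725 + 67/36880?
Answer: 107180171/101235600 ≈ 1.0587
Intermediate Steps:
14506/13725 + 67/36880 = 107180171/101235600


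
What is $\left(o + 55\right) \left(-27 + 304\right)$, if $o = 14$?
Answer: $19113$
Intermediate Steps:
$\left(o + 55\right) \left(-27 + 304\right) = \left(14 + 55\right) \left(-27 + 304\right) = 69 \cdot 277 = 19113$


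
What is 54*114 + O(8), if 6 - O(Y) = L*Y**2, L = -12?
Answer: 6930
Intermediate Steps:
O(Y) = 6 + 12*Y**2 (O(Y) = 6 - (-12)*Y**2 = 6 + 12*Y**2)
54*114 + O(8) = 54*114 + (6 + 12*8**2) = 6156 + (6 + 12*64) = 6156 + (6 + 768) = 6156 + 774 = 6930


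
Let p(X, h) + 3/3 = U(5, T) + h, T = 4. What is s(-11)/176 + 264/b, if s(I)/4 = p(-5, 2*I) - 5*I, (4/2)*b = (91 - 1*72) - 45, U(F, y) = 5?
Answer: -11135/572 ≈ -19.467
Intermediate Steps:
b = -13 (b = ((91 - 1*72) - 45)/2 = ((91 - 72) - 45)/2 = (19 - 45)/2 = (1/2)*(-26) = -13)
p(X, h) = 4 + h (p(X, h) = -1 + (5 + h) = 4 + h)
s(I) = 16 - 12*I (s(I) = 4*((4 + 2*I) - 5*I) = 4*(4 - 3*I) = 16 - 12*I)
s(-11)/176 + 264/b = (16 - 12*(-11))/176 + 264/(-13) = (16 + 132)*(1/176) + 264*(-1/13) = 148*(1/176) - 264/13 = 37/44 - 264/13 = -11135/572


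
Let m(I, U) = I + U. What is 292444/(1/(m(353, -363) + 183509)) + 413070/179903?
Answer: 9654167351882138/179903 ≈ 5.3663e+10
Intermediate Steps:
292444/(1/(m(353, -363) + 183509)) + 413070/179903 = 292444/(1/((353 - 363) + 183509)) + 413070/179903 = 292444/(1/(-10 + 183509)) + 413070*(1/179903) = 292444/(1/183499) + 413070/179903 = 292444*183499 + 413070/179903 = 53663181556 + 413070/179903 = 9654167351882138/179903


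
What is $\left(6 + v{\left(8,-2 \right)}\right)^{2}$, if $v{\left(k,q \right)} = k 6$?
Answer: $2916$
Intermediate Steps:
$v{\left(k,q \right)} = 6 k$
$\left(6 + v{\left(8,-2 \right)}\right)^{2} = \left(6 + 6 \cdot 8\right)^{2} = \left(6 + 48\right)^{2} = 54^{2} = 2916$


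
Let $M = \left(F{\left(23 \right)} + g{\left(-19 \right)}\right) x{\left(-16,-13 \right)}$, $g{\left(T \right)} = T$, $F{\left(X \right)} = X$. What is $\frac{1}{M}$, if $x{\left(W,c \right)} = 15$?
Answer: $\frac{1}{60} \approx 0.016667$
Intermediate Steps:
$M = 60$ ($M = \left(23 - 19\right) 15 = 4 \cdot 15 = 60$)
$\frac{1}{M} = \frac{1}{60}$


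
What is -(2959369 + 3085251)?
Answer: -6044620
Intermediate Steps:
-(2959369 + 3085251) = -1*6044620 = -6044620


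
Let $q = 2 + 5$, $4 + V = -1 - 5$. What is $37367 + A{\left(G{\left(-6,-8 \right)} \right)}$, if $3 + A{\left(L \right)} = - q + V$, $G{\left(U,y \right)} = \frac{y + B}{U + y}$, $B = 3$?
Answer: $37347$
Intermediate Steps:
$V = -10$ ($V = -4 - 6 = -10$)
$q = 7$
$G{\left(U,y \right)} = \frac{3 + y}{U + y}$ ($G{\left(U,y \right)} = \frac{y + 3}{U + y} = \frac{3 + y}{U + y}$)
$A{\left(L \right)} = -20$ ($A{\left(L \right)} = -3 - 17 = -20$)
$37367 + A{\left(G{\left(-6,-8 \right)} \right)} = 37367 - 20 = 37347$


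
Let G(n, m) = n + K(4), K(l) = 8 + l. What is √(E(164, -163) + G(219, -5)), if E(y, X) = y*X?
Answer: I*√26501 ≈ 162.79*I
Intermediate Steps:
G(n, m) = 12 + n (G(n, m) = n + (8 + 4) = n + 12 = 12 + n)
E(y, X) = X*y
√(E(164, -163) + G(219, -5)) = √(-163*164 + (12 + 219)) = √(-26732 + 231) = √(-26501) = I*√26501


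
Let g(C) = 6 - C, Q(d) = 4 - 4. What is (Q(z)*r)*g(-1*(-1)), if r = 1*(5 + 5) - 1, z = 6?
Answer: 0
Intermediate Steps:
Q(d) = 0
r = 9 (r = 1*10 - 1 = 10 - 1 = 9)
(Q(z)*r)*g(-1*(-1)) = (0*9)*(6 - (-1)*(-1)) = 0*(6 - 1*1) = 0*(6 - 1) = 0*5 = 0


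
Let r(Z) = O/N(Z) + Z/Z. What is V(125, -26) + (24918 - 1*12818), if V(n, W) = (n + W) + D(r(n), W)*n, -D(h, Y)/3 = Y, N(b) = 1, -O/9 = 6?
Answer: 21949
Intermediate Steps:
O = -54 (O = -9*6 = -54)
r(Z) = -53 (r(Z) = -54/1 + Z/Z = -54*1 + 1 = -54 + 1 = -53)
D(h, Y) = -3*Y
V(n, W) = W + n - 3*W*n (V(n, W) = (n + W) + (-3*W)*n = (W + n) - 3*W*n = W + n - 3*W*n)
V(125, -26) + (24918 - 1*12818) = (-26 + 125 - 3*(-26)*125) + (24918 - 1*12818) = (-26 + 125 + 9750) + (24918 - 12818) = 9849 + 12100 = 21949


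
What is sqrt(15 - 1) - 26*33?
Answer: -858 + sqrt(14) ≈ -854.26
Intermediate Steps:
sqrt(15 - 1) - 26*33 = sqrt(14) - 858 = -858 + sqrt(14)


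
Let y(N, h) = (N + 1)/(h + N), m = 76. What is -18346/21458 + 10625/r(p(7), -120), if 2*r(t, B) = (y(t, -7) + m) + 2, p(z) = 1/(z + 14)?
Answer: 16591231091/60972907 ≈ 272.11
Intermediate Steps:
y(N, h) = (1 + N)/(N + h)
p(z) = 1/(14 + z)
r(t, B) = 39 + (1 + t)/(2*(-7 + t)) (r(t, B) = (((1 + t)/(t - 7) + 76) + 2)/2 = (((1 + t)/(-7 + t) + 76) + 2)/2 = ((76 + (1 + t)/(-7 + t)) + 2)/2 = (78 + (1 + t)/(-7 + t))/2 = 39 + (1 + t)/(2*(-7 + t)))
-18346/21458 + 10625/r(p(7), -120) = -18346/21458 + 10625/(((-545 + 79/(14 + 7))/(2*(-7 + 1/(14 + 7))))) = -18346*1/21458 + 10625/(((-545 + 79/21)/(2*(-7 + 1/21)))) = -9173/10729 + 10625/(((-545 + 79*(1/21))/(2*(-7 + 1/21)))) = -9173/10729 + 10625/(((-545 + 79/21)/(2*(-146/21)))) = -9173/10729 + 10625/(((½)*(-21/146)*(-11366/21))) = -9173/10729 + 10625/(5683/146) = -9173/10729 + 10625*(146/5683) = -9173/10729 + 1551250/5683 = 16591231091/60972907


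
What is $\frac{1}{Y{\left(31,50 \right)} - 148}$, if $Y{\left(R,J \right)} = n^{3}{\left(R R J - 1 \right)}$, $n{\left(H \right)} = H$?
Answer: $\frac{1}{110931033861501} \approx 9.0146 \cdot 10^{-15}$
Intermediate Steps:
$Y{\left(R,J \right)} = \left(-1 + J R^{2}\right)^{3}$ ($Y{\left(R,J \right)} = \left(R R J - 1\right)^{3} = \left(R^{2} J - 1\right)^{3} = \left(J R^{2} - 1\right)^{3} = \left(-1 + J R^{2}\right)^{3}$)
$\frac{1}{Y{\left(31,50 \right)} - 148} = \frac{1}{\left(-1 + 50 \cdot 31^{2}\right)^{3} - 148} = \frac{1}{\left(-1 + 50 \cdot 961\right)^{3} - 148} = \frac{1}{\left(-1 + 48050\right)^{3} - 148} = \frac{1}{48049^{3} - 148} = \frac{1}{110931033861649 - 148} = \frac{1}{110931033861501}$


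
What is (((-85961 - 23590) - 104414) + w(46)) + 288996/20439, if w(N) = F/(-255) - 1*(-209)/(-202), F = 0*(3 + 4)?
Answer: -294446160943/1376226 ≈ -2.1395e+5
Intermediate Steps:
F = 0 (F = 0*7 = 0)
w(N) = -209/202 (w(N) = 0/(-255) - 1*(-209)/(-202) = 0*(-1/255) + 209*(-1/202) = 0 - 209/202 = -209/202)
(((-85961 - 23590) - 104414) + w(46)) + 288996/20439 = (((-85961 - 23590) - 104414) - 209/202) + 288996/20439 = ((-109551 - 104414) - 209/202) + 288996*(1/20439) = (-213965 - 209/202) + 96332/6813 = -43221139/202 + 96332/6813 = -294446160943/1376226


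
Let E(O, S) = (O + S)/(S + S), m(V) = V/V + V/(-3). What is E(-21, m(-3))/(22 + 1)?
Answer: -19/92 ≈ -0.20652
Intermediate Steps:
m(V) = 1 - V/3 (m(V) = 1 + V*(-1/3) = 1 - V/3)
E(O, S) = (O + S)/(2*S) (E(O, S) = (O + S)/((2*S)) = (O + S)*(1/(2*S)) = (O + S)/(2*S))
E(-21, m(-3))/(22 + 1) = ((-21 + (1 - 1/3*(-3)))/(2*(1 - 1/3*(-3))))/(22 + 1) = ((-21 + (1 + 1))/(2*(1 + 1)))/23 = ((1/2)*(-21 + 2)/2)/23 = ((1/2)*(1/2)*(-19))/23 = (1/23)*(-19/4) = -19/92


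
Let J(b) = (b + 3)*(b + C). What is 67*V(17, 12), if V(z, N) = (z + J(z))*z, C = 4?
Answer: 497743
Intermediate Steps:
J(b) = (3 + b)*(4 + b) (J(b) = (b + 3)*(b + 4) = (3 + b)*(4 + b))
V(z, N) = z*(12 + z² + 8*z) (V(z, N) = (z + (12 + z² + 7*z))*z = (12 + z² + 8*z)*z = z*(12 + z² + 8*z))
67*V(17, 12) = 67*(17*(12 + 17² + 8*17)) = 67*(17*(12 + 289 + 136)) = 67*(17*437) = 67*7429 = 497743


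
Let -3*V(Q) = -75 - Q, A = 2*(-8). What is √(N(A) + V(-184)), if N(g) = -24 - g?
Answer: I*√399/3 ≈ 6.6583*I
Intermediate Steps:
A = -16
V(Q) = 25 + Q/3 (V(Q) = -(-75 - Q)/3 = 25 + Q/3)
√(N(A) + V(-184)) = √((-24 - 1*(-16)) + (25 + (⅓)*(-184))) = √((-24 + 16) + (25 - 184/3)) = √(-8 - 109/3) = √(-133/3) = I*√399/3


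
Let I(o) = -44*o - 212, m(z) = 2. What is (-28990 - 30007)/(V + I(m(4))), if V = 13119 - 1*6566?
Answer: -58997/6253 ≈ -9.4350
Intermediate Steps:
V = 6553 (V = 13119 - 6566 = 6553)
I(o) = -212 - 44*o
(-28990 - 30007)/(V + I(m(4))) = (-28990 - 30007)/(6553 + (-212 - 44*2)) = -58997/(6553 + (-212 - 88)) = -58997/(6553 - 300) = -58997/6253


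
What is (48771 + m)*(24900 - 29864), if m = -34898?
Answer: -68865572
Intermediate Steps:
(48771 + m)*(24900 - 29864) = (48771 - 34898)*(24900 - 29864) = 13873*(-4964) = -68865572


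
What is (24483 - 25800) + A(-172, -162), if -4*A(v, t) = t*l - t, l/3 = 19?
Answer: 951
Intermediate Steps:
l = 57 (l = 3*19 = 57)
A(v, t) = -14*t (A(v, t) = -(t*57 - t)/4 = -(57*t - t)/4 = -14*t)
(24483 - 25800) + A(-172, -162) = (24483 - 25800) - 14*(-162) = -1317 + 2268 = 951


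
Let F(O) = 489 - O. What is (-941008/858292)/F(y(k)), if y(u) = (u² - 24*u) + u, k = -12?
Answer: -235252/14805537 ≈ -0.015889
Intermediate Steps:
y(u) = u² - 23*u
(-941008/858292)/F(y(k)) = (-941008/858292)/(489 - (-12)*(-23 - 12)) = (-941008*1/858292)/(489 - (-12)*(-35)) = -235252/(214573*(489 - 1*420)) = -235252/(214573*(489 - 420)) = -235252/214573/69 = -235252/214573*1/69 = -235252/14805537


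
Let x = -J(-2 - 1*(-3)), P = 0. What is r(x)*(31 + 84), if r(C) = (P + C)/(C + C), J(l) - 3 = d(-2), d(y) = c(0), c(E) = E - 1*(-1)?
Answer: 115/2 ≈ 57.500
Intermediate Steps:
c(E) = 1 + E (c(E) = E + 1 = 1 + E)
d(y) = 1 (d(y) = 1 + 0 = 1)
J(l) = 4 (J(l) = 3 + 1 = 4)
x = -4 (x = -1*4 = -4)
r(C) = 1/2 (r(C) = (0 + C)/(C + C) = C/((2*C)) = C*(1/(2*C)) = 1/2)
r(x)*(31 + 84) = (31 + 84)/2 = (1/2)*115 = 115/2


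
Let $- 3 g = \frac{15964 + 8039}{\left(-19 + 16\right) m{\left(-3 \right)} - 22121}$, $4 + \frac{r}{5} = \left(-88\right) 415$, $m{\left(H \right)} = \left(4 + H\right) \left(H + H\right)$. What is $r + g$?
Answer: $- \frac{4036441859}{22103} \approx -1.8262 \cdot 10^{5}$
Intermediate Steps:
$m{\left(H \right)} = 2 H \left(4 + H\right)$ ($m{\left(H \right)} = \left(4 + H\right) 2 H = 2 H \left(4 + H\right)$)
$r = -182620$ ($r = -20 + 5 \left(\left(-88\right) 415\right) = -20 + 5 \left(-36520\right) = -20 - 182600 = -182620$)
$g = \frac{8001}{22103}$ ($g = - \frac{\left(15964 + 8039\right) \frac{1}{\left(-19 + 16\right) 2 \left(-3\right) \left(4 - 3\right) - 22121}}{3} = - \frac{24003 \frac{1}{- 3 \cdot 2 \left(-3\right) 1 - 22121}}{3} = - \frac{24003 \frac{1}{\left(-3\right) \left(-6\right) - 22121}}{3} = - \frac{24003 \frac{1}{18 - 22121}}{3} = - \frac{24003 \frac{1}{-22103}}{3} = - \frac{24003 \left(- \frac{1}{22103}\right)}{3} = \left(- \frac{1}{3}\right) \left(- \frac{24003}{22103}\right) = \frac{8001}{22103} \approx 0.36199$)
$r + g = -182620 + \frac{8001}{22103} = - \frac{4036441859}{22103}$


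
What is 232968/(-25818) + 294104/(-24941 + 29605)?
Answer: 135554465/2508649 ≈ 54.035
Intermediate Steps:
232968/(-25818) + 294104/(-24941 + 29605) = 232968*(-1/25818) + 294104/4664 = -38828/4303 + 294104*(1/4664) = -38828/4303 + 36763/583 = 135554465/2508649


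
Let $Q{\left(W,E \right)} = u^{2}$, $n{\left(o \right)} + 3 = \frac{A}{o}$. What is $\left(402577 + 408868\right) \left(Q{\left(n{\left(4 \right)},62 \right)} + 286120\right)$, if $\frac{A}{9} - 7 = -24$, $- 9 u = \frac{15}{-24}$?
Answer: $\frac{1203572635671725}{5184} \approx 2.3217 \cdot 10^{11}$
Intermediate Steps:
$u = \frac{5}{72}$ ($u = - \frac{15 \frac{1}{-24}}{9} = - \frac{15 \left(- \frac{1}{24}\right)}{9} = \left(- \frac{1}{9}\right) \left(- \frac{5}{8}\right) = \frac{5}{72} \approx 0.069444$)
$A = -153$ ($A = 63 + 9 \left(-24\right) = 63 - 216 = -153$)
$n{\left(o \right)} = -3 - \frac{153}{o}$
$Q{\left(W,E \right)} = \frac{25}{5184}$ ($Q{\left(W,E \right)} = \left(\frac{5}{72}\right)^{2} = \frac{25}{5184}$)
$\left(402577 + 408868\right) \left(Q{\left(n{\left(4 \right)},62 \right)} + 286120\right) = \left(402577 + 408868\right) \left(\frac{25}{5184} + 286120\right) = 811445 \cdot \frac{1483246105}{5184} = \frac{1203572635671725}{5184}$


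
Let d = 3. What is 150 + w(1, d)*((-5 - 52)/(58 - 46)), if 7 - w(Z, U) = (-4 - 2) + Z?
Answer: 93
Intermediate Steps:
w(Z, U) = 13 - Z (w(Z, U) = 7 - ((-4 - 2) + Z) = 7 - (-6 + Z) = 7 + (6 - Z) = 13 - Z)
150 + w(1, d)*((-5 - 52)/(58 - 46)) = 150 + (13 - 1*1)*((-5 - 52)/(58 - 46)) = 150 + (13 - 1)*(-57/12) = 150 + 12*(-57*1/12) = 150 + 12*(-19/4) = 150 - 57 = 93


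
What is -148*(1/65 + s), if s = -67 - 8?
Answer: 721352/65 ≈ 11098.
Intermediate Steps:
s = -75
-148*(1/65 + s) = -148*(1/65 - 75) = -148*(-4874/65) = 721352/65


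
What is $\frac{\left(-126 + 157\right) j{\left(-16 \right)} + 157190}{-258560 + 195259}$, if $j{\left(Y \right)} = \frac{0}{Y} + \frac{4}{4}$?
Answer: $- \frac{157221}{63301} \approx -2.4837$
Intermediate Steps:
$j{\left(Y \right)} = 1$ ($j{\left(Y \right)} = 0 + 4 \cdot \frac{1}{4} = 0 + 1 = 1$)
$\frac{\left(-126 + 157\right) j{\left(-16 \right)} + 157190}{-258560 + 195259} = \frac{\left(-126 + 157\right) 1 + 157190}{-258560 + 195259} = \frac{31 \cdot 1 + 157190}{-63301} = \left(31 + 157190\right) \left(- \frac{1}{63301}\right) = 157221 \left(- \frac{1}{63301}\right) = - \frac{157221}{63301}$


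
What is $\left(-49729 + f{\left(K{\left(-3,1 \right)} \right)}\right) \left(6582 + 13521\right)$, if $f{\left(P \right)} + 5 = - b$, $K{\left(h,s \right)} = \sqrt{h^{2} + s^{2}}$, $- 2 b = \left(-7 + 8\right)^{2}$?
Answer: $- \frac{1999585101}{2} \approx -9.9979 \cdot 10^{8}$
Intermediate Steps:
$b = - \frac{1}{2}$ ($b = - \frac{\left(-7 + 8\right)^{2}}{2} = - \frac{1^{2}}{2} = \left(- \frac{1}{2}\right) 1 = - \frac{1}{2} \approx -0.5$)
$f{\left(P \right)} = - \frac{9}{2}$ ($f{\left(P \right)} = -5 - - \frac{1}{2} = -5 + \frac{1}{2} = - \frac{9}{2}$)
$\left(-49729 + f{\left(K{\left(-3,1 \right)} \right)}\right) \left(6582 + 13521\right) = \left(-49729 - \frac{9}{2}\right) \left(6582 + 13521\right) = \left(- \frac{99467}{2}\right) 20103 = - \frac{1999585101}{2}$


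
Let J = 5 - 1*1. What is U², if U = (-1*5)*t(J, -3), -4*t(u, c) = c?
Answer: 225/16 ≈ 14.063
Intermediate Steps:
J = 4 (J = 5 - 1 = 4)
t(u, c) = -c/4
U = -15/4 (U = (-1*5)*(-¼*(-3)) = -5*¾ = -15/4 ≈ -3.7500)
U² = (-15/4)² = 225/16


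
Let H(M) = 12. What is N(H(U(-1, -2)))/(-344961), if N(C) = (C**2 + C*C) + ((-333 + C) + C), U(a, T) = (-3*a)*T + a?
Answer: 7/114987 ≈ 6.0876e-5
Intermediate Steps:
U(a, T) = a - 3*T*a (U(a, T) = -3*T*a + a = a - 3*T*a)
N(C) = -333 + 2*C + 2*C**2 (N(C) = (C**2 + C**2) + (-333 + 2*C) = 2*C**2 + (-333 + 2*C) = -333 + 2*C + 2*C**2)
N(H(U(-1, -2)))/(-344961) = (-333 + 2*12 + 2*12**2)/(-344961) = (-333 + 24 + 2*144)*(-1/344961) = (-333 + 24 + 288)*(-1/344961) = -21*(-1/344961) = 7/114987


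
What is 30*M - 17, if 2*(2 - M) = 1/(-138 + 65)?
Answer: 3154/73 ≈ 43.206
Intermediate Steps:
M = 293/146 (M = 2 - 1/(2*(-138 + 65)) = 2 - ½/(-73) = 2 - ½*(-1/73) = 2 + 1/146 = 293/146 ≈ 2.0069)
30*M - 17 = 30*(293/146) - 17 = 4395/73 - 17 = 3154/73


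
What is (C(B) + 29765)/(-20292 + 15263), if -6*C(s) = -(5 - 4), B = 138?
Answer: -178591/30174 ≈ -5.9187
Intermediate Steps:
C(s) = ⅙ (C(s) = -(-1)*(5 - 4)/6 = -(-1)/6 = -⅙*(-1) = ⅙)
(C(B) + 29765)/(-20292 + 15263) = (⅙ + 29765)/(-20292 + 15263) = (178591/6)/(-5029) = (178591/6)*(-1/5029) = -178591/30174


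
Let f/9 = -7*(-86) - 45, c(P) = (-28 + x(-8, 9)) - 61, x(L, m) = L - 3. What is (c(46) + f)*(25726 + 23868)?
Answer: 243655322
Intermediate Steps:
x(L, m) = -3 + L
c(P) = -100 (c(P) = (-28 + (-3 - 8)) - 61 = (-28 - 11) - 61 = -39 - 61 = -100)
f = 5013 (f = 9*(-7*(-86) - 45) = 9*(602 - 45) = 9*557 = 5013)
(c(46) + f)*(25726 + 23868) = (-100 + 5013)*(25726 + 23868) = 4913*49594 = 243655322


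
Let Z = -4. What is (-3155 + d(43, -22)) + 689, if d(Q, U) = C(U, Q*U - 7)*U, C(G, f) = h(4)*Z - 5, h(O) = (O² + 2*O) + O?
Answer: 108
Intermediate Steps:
h(O) = O² + 3*O
C(G, f) = -117 (C(G, f) = (4*(3 + 4))*(-4) - 5 = (4*7)*(-4) - 5 = 28*(-4) - 5 = -112 - 5 = -117)
d(Q, U) = -117*U
(-3155 + d(43, -22)) + 689 = (-3155 - 117*(-22)) + 689 = (-3155 + 2574) + 689 = -581 + 689 = 108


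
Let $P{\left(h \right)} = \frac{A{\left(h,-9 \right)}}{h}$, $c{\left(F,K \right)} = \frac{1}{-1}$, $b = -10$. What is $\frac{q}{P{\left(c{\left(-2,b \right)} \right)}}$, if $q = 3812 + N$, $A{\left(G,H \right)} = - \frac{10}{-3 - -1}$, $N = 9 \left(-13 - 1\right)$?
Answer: $- \frac{3686}{5} \approx -737.2$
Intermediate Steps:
$N = -126$ ($N = 9 \left(-14\right) = -126$)
$A{\left(G,H \right)} = 5$ ($A{\left(G,H \right)} = - \frac{10}{-3 + 1} = - \frac{10}{-2} = \left(-10\right) \left(- \frac{1}{2}\right) = 5$)
$c{\left(F,K \right)} = -1$
$P{\left(h \right)} = \frac{5}{h}$
$q = 3686$ ($q = 3812 - 126 = 3686$)
$\frac{q}{P{\left(c{\left(-2,b \right)} \right)}} = \frac{3686}{5 \frac{1}{-1}} = \frac{3686}{5 \left(-1\right)} = \frac{3686}{-5} = 3686 \left(- \frac{1}{5}\right) = - \frac{3686}{5}$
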